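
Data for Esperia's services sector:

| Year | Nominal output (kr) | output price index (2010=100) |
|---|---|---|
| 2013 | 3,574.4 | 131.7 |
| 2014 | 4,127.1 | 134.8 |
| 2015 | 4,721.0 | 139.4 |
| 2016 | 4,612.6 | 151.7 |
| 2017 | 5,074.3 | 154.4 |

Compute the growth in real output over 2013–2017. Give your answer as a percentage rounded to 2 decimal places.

21.09%

Real output 2013 = 3574.4/1.317 = 2714.05.
Real output 2017 = 5074.3/1.544 = 3286.46.
Change = 3286.46/2714.05 − 1 = 0.2109.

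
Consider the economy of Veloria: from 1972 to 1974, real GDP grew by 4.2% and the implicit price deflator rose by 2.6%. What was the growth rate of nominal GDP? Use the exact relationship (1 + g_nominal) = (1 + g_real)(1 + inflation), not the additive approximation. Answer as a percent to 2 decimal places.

6.91%

(1 + g_nom) = (1 + g_real)(1 + π) = 1.0420 × 1.0260 = 1.06909.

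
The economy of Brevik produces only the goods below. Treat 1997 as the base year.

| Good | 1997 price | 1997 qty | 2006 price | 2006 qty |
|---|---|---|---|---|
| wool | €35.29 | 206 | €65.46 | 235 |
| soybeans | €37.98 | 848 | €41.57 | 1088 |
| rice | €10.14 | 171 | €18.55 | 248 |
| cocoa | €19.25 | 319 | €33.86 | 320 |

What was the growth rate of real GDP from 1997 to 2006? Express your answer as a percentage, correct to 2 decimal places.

23.10%

Real GDP 1997 = Nominal GDP 1997 = 35.29·206 + 37.98·848 + 10.14·171 + 19.25·319 = 47351.47.
Real GDP 2006 (at 1997 prices) = 35.29·235 + 37.98·1088 + 10.14·248 + 19.25·320 = 58290.11.
Real growth = 58290.11/47351.47 − 1 = 0.2310.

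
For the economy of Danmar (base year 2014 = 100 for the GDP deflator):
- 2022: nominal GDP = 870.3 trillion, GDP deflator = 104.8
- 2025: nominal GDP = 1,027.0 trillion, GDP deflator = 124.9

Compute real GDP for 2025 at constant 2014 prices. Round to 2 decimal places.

822.26 trillion

Real GDP = Nominal / (GDP deflator/100) = 1027.0 / 1.249 = 822.26.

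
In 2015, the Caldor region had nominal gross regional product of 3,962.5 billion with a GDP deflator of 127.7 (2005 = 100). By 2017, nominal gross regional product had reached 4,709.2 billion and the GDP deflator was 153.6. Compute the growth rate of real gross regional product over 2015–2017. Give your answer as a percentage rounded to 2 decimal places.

-1.20%

Deflate each year: 2015 → 3962.5/1.277 = 3102.98; 2017 → 4709.2/1.536 = 3065.89.
So real gross regional product changed by 3065.89/3102.98 − 1 = -0.0120, i.e. -1.20%.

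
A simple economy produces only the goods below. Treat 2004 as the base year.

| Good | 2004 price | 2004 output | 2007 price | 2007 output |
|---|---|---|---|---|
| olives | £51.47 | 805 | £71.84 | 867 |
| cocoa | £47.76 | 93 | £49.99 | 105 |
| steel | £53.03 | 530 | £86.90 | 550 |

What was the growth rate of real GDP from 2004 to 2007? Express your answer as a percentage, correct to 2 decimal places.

6.52%

Real GDP 2004 = Nominal GDP 2004 = 51.47·805 + 47.76·93 + 53.03·530 = 73980.93.
Real GDP 2007 (at 2004 prices) = 51.47·867 + 47.76·105 + 53.03·550 = 78805.79.
Real growth = 78805.79/73980.93 − 1 = 0.0652.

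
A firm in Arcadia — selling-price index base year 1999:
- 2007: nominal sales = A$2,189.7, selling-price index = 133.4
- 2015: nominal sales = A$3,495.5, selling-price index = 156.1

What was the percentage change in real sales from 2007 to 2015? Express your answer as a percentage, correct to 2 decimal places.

36.42%

Deflate each year: 2007 → 2189.7/1.334 = 1641.45; 2015 → 3495.5/1.561 = 2239.27.
So real sales changed by 2239.27/1641.45 − 1 = 0.3642, i.e. 36.42%.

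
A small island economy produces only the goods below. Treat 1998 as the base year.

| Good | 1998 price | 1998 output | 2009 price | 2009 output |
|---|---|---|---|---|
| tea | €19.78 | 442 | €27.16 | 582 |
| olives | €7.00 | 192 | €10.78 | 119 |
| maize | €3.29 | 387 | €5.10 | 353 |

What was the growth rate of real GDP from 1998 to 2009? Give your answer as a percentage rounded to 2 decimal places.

18.89%

Real GDP 1998 = Nominal GDP 1998 = 19.78·442 + 7.00·192 + 3.29·387 = 11359.99.
Real GDP 2009 (at 1998 prices) = 19.78·582 + 7.00·119 + 3.29·353 = 13506.33.
Real growth = 13506.33/11359.99 − 1 = 0.1889.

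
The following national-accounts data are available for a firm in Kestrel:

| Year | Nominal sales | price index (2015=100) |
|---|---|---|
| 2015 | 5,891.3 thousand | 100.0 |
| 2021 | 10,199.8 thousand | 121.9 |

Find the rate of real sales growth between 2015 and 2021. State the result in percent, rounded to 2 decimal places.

Deflate each year: 2015 → 5891.3/1.000 = 5891.30; 2021 → 10199.8/1.219 = 8367.35.
So real sales changed by 8367.35/5891.30 − 1 = 0.4203, i.e. 42.03%.

42.03%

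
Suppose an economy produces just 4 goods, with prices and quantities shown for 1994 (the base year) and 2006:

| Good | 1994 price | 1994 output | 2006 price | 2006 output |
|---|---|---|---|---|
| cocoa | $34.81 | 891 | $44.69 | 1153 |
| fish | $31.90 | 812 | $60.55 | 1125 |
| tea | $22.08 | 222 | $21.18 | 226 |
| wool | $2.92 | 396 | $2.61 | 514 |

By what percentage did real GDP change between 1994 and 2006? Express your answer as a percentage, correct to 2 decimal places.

31.02%

Real GDP 1994 = Nominal GDP 1994 = 34.81·891 + 31.90·812 + 22.08·222 + 2.92·396 = 62976.59.
Real GDP 2006 (at 1994 prices) = 34.81·1153 + 31.90·1125 + 22.08·226 + 2.92·514 = 82514.39.
Real growth = 82514.39/62976.59 − 1 = 0.3102.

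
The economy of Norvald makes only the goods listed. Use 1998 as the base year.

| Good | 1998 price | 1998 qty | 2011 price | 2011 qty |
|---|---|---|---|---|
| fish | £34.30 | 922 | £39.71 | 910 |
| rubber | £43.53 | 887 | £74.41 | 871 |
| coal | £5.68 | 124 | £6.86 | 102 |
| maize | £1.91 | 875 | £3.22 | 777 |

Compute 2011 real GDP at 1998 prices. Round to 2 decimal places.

Real GDP 2011 = Σ (p_1998 × q_2011) = 34.30·910 + 43.53·871 + 5.68·102 + 1.91·777 = 71191.06.

£71191.06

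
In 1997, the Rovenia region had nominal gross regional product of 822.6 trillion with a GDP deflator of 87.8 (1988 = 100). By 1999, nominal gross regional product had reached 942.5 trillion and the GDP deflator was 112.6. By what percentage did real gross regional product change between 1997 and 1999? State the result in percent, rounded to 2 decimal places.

-10.66%

Real gross regional product 1997 = 822.6 / 0.878 = 936.90.
Real gross regional product 1999 = 942.5 / 1.126 = 837.03.
Real growth = 837.03 / 936.90 − 1 = -0.1066.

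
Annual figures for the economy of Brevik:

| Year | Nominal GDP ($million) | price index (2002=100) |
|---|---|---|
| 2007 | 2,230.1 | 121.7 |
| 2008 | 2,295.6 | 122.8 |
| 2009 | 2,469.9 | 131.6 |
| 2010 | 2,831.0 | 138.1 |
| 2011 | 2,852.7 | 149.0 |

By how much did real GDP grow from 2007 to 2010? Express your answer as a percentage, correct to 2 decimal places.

11.87%

Real GDP 2007 = 2230.1/1.217 = 1832.46.
Real GDP 2010 = 2831.0/1.381 = 2049.96.
Change = 2049.96/1832.46 − 1 = 0.1187.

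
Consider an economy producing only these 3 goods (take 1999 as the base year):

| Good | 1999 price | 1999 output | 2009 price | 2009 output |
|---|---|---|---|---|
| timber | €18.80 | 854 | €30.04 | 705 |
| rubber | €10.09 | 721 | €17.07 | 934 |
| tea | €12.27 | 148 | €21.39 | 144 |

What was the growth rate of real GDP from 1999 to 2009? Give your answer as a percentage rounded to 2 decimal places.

Real GDP 1999 = Nominal GDP 1999 = 18.80·854 + 10.09·721 + 12.27·148 = 25146.05.
Real GDP 2009 (at 1999 prices) = 18.80·705 + 10.09·934 + 12.27·144 = 24444.94.
Real growth = 24444.94/25146.05 − 1 = -0.0279.

-2.79%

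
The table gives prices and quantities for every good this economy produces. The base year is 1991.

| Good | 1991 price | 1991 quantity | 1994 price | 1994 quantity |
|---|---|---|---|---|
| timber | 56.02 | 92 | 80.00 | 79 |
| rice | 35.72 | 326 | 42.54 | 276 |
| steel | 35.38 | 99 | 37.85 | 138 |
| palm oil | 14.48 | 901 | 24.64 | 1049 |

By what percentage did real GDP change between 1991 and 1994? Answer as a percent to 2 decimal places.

3.02%

Real GDP 1991 = Nominal GDP 1991 = 56.02·92 + 35.72·326 + 35.38·99 + 14.48·901 = 33347.66.
Real GDP 1994 (at 1991 prices) = 56.02·79 + 35.72·276 + 35.38·138 + 14.48·1049 = 34356.26.
Real growth = 34356.26/33347.66 − 1 = 0.0302.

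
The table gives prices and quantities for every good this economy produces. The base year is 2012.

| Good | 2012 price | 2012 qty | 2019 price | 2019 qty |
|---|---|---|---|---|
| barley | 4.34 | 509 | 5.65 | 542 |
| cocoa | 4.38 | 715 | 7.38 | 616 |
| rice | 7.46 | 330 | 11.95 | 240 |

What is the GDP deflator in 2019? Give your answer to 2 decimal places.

153.15

Nominal GDP 2019 = 5.65·542 + 7.38·616 + 11.95·240 = 10476.38.
Real GDP 2019 (at 2012 prices) = 4.34·542 + 4.38·616 + 7.46·240 = 6840.76.
Deflator = Nominal/Real × 100 = 10476.38/6840.76 × 100 = 153.146.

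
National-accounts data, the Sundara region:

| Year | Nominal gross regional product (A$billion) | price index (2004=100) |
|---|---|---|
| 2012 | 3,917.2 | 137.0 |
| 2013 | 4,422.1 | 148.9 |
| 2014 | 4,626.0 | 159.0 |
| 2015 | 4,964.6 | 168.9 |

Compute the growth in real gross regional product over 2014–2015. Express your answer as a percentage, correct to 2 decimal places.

1.03%

Real gross regional product 2014 = 4626.0/1.590 = 2909.43.
Real gross regional product 2015 = 4964.6/1.689 = 2939.37.
Change = 2939.37/2909.43 − 1 = 0.0103.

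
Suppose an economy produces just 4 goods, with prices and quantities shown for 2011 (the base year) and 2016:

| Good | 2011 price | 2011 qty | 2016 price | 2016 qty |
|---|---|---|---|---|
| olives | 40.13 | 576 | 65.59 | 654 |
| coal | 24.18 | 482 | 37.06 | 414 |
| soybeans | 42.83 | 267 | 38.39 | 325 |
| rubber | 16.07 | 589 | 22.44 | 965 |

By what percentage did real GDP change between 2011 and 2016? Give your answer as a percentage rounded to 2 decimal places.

Real GDP 2011 = Nominal GDP 2011 = 40.13·576 + 24.18·482 + 42.83·267 + 16.07·589 = 55670.48.
Real GDP 2016 (at 2011 prices) = 40.13·654 + 24.18·414 + 42.83·325 + 16.07·965 = 65682.84.
Real growth = 65682.84/55670.48 − 1 = 0.1799.

17.99%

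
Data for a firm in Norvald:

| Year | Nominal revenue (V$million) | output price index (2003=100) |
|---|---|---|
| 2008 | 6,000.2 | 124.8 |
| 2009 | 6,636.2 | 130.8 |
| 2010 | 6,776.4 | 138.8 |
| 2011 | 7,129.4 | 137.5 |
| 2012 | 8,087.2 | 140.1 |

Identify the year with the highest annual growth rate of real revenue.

2012

2009: real = 6636.2/1.308 = 5073.55; growth vs 2008 (4807.85) = 5.53%.
2010: real = 6776.4/1.388 = 4882.13; growth vs 2009 (5073.55) = -3.77%.
2011: real = 7129.4/1.375 = 5185.02; growth vs 2010 (4882.13) = 6.20%.
2012: real = 8087.2/1.401 = 5772.45; growth vs 2011 (5185.02) = 11.33%.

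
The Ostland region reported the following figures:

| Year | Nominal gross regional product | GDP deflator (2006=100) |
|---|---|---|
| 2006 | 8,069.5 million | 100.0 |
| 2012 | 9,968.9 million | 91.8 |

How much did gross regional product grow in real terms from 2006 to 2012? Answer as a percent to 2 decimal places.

34.57%

Deflate each year: 2006 → 8069.5/1.000 = 8069.50; 2012 → 9968.9/0.918 = 10859.37.
So real gross regional product changed by 10859.37/8069.50 − 1 = 0.3457, i.e. 34.57%.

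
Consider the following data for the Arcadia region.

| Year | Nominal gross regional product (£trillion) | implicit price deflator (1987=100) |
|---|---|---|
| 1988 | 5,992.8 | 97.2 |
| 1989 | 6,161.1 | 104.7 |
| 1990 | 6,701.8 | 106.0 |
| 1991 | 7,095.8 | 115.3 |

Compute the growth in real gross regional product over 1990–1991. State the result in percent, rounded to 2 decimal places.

Real gross regional product 1990 = 6701.8/1.060 = 6322.45.
Real gross regional product 1991 = 7095.8/1.153 = 6154.21.
Change = 6154.21/6322.45 − 1 = -0.0266.

-2.66%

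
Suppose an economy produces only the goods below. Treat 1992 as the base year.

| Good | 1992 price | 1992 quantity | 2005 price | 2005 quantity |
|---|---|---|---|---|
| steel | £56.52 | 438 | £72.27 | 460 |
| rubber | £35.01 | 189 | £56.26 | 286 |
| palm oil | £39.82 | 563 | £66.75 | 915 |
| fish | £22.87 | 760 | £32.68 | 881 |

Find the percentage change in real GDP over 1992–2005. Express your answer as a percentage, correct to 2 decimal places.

30.10%

Real GDP 1992 = Nominal GDP 1992 = 56.52·438 + 35.01·189 + 39.82·563 + 22.87·760 = 71172.51.
Real GDP 2005 (at 1992 prices) = 56.52·460 + 35.01·286 + 39.82·915 + 22.87·881 = 92595.83.
Real growth = 92595.83/71172.51 − 1 = 0.3010.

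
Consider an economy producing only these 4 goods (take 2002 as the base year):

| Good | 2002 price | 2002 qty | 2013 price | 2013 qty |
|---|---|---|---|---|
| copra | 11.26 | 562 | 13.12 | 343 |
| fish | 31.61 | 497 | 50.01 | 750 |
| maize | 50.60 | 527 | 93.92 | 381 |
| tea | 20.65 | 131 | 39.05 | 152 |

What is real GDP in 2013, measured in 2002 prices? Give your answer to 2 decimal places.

49987.08

Real GDP 2013 = Σ (p_2002 × q_2013) = 11.26·343 + 31.61·750 + 50.60·381 + 20.65·152 = 49987.08.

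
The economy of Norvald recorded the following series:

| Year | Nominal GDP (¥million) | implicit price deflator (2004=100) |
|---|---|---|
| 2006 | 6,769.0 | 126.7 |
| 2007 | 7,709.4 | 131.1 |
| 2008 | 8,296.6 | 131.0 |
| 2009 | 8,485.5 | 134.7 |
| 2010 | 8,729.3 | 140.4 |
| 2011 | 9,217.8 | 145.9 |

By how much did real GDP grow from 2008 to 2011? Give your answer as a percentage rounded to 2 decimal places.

-0.24%

Real GDP 2008 = 8296.6/1.310 = 6333.28.
Real GDP 2011 = 9217.8/1.459 = 6317.89.
Change = 6317.89/6333.28 − 1 = -0.0024.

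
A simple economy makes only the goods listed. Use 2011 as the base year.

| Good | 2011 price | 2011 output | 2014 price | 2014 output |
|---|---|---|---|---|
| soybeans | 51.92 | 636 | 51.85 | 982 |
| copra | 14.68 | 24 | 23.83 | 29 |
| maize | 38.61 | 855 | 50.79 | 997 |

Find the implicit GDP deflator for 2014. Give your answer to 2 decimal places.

113.73

Nominal GDP 2014 = 51.85·982 + 23.83·29 + 50.79·997 = 102245.40.
Real GDP 2014 (at 2011 prices) = 51.92·982 + 14.68·29 + 38.61·997 = 89905.33.
Deflator = Nominal/Real × 100 = 102245.40/89905.33 × 100 = 113.726.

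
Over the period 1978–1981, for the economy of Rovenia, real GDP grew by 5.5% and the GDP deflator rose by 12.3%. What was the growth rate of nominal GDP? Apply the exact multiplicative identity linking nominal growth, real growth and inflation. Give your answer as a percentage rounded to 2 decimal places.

(1 + g_nom) = (1 + g_real)(1 + π) = 1.0550 × 1.1230 = 1.18477.

18.48%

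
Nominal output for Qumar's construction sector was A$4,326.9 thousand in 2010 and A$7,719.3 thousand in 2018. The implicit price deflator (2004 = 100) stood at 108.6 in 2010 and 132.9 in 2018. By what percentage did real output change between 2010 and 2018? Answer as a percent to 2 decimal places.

Real output 2010 = 4326.9 / 1.086 = 3984.25.
Real output 2018 = 7719.3 / 1.329 = 5808.35.
Real growth = 5808.35 / 3984.25 − 1 = 0.4578.

45.78%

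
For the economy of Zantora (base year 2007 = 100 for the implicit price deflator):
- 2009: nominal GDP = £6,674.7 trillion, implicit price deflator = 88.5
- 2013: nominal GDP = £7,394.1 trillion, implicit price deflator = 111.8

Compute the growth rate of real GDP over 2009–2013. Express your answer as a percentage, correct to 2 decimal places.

-12.31%

Real GDP 2009 = 6674.7 / 0.885 = 7542.03.
Real GDP 2013 = 7394.1 / 1.118 = 6613.69.
Real growth = 6613.69 / 7542.03 − 1 = -0.1231.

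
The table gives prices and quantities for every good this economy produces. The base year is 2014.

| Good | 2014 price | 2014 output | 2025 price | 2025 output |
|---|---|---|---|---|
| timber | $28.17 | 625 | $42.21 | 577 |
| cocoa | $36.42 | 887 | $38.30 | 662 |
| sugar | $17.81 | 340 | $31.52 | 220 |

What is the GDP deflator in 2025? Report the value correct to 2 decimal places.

127.92

Nominal GDP 2025 = 42.21·577 + 38.30·662 + 31.52·220 = 56644.17.
Real GDP 2025 (at 2014 prices) = 28.17·577 + 36.42·662 + 17.81·220 = 44282.33.
Deflator = Nominal/Real × 100 = 56644.17/44282.33 × 100 = 127.916.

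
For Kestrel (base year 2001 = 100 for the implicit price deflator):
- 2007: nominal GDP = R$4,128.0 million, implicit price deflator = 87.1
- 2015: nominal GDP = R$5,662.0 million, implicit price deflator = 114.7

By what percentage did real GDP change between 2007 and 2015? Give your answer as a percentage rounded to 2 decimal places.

4.16%

Real GDP 2007 = 4128.0 / 0.871 = 4739.38.
Real GDP 2015 = 5662.0 / 1.147 = 4936.36.
Real growth = 4936.36 / 4739.38 − 1 = 0.0416.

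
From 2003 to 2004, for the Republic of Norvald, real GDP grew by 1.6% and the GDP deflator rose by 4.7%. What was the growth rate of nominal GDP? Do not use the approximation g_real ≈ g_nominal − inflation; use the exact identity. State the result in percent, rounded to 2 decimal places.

(1 + g_nom) = (1 + g_real)(1 + π) = 1.0160 × 1.0470 = 1.06375.

6.38%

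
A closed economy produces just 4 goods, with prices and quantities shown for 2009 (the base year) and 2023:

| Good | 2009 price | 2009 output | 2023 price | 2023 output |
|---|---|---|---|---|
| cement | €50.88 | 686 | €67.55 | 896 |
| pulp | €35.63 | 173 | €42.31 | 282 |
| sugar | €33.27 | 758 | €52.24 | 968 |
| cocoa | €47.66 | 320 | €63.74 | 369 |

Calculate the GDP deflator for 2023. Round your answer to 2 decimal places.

139.00

Nominal GDP 2023 = 67.55·896 + 42.31·282 + 52.24·968 + 63.74·369 = 146544.60.
Real GDP 2023 (at 2009 prices) = 50.88·896 + 35.63·282 + 33.27·968 + 47.66·369 = 105428.04.
Deflator = Nominal/Real × 100 = 146544.60/105428.04 × 100 = 139.000.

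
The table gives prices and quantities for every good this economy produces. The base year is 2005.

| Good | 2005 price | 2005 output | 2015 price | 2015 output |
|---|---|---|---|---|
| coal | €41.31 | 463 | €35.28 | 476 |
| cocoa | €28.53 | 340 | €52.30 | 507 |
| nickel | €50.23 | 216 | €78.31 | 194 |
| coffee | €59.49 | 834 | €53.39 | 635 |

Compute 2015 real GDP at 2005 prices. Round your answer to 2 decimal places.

€81649.04

Real GDP 2015 = Σ (p_2005 × q_2015) = 41.31·476 + 28.53·507 + 50.23·194 + 59.49·635 = 81649.04.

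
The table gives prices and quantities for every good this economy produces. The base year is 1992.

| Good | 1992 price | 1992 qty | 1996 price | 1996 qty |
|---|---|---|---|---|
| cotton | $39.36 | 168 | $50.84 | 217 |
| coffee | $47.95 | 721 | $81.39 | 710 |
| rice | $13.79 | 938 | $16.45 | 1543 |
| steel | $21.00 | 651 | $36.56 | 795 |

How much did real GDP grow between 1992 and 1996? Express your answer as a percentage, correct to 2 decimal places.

Real GDP 1992 = Nominal GDP 1992 = 39.36·168 + 47.95·721 + 13.79·938 + 21.00·651 = 67790.45.
Real GDP 1996 (at 1992 prices) = 39.36·217 + 47.95·710 + 13.79·1543 + 21.00·795 = 80558.59.
Real growth = 80558.59/67790.45 − 1 = 0.1883.

18.83%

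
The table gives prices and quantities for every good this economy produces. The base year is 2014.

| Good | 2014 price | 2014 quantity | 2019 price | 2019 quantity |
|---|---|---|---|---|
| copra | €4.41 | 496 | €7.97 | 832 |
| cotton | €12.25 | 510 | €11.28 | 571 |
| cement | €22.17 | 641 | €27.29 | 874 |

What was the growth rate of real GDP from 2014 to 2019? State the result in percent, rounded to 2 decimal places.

32.65%

Real GDP 2014 = Nominal GDP 2014 = 4.41·496 + 12.25·510 + 22.17·641 = 22645.83.
Real GDP 2019 (at 2014 prices) = 4.41·832 + 12.25·571 + 22.17·874 = 30040.45.
Real growth = 30040.45/22645.83 − 1 = 0.3265.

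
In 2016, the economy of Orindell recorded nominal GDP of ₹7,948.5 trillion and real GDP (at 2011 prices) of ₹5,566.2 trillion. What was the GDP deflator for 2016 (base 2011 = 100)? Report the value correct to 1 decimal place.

142.8

GDP deflator = (Nominal / Real) × 100 = 7948.5 / 5566.2 × 100 = 142.80.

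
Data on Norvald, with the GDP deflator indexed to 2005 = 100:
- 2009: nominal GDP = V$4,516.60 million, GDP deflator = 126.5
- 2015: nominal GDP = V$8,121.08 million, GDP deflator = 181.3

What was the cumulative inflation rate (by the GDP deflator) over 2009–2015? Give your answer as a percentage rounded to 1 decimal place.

43.3%

Price-level change = 181.3 / 126.5 − 1 = 0.4332.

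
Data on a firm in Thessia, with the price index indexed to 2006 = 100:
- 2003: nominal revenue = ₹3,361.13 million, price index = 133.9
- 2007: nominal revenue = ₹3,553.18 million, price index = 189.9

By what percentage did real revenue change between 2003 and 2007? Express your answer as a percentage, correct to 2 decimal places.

-25.46%

Real revenue 2003 = 3361.13 / 1.339 = 2510.18.
Real revenue 2007 = 3553.18 / 1.899 = 1871.08.
Real growth = 1871.08 / 2510.18 − 1 = -0.2546.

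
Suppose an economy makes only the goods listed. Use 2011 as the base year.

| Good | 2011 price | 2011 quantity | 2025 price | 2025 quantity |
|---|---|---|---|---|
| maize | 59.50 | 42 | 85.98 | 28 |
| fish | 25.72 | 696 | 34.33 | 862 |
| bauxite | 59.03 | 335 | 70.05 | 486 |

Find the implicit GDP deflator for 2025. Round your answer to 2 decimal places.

Nominal GDP 2025 = 85.98·28 + 34.33·862 + 70.05·486 = 66044.20.
Real GDP 2025 (at 2011 prices) = 59.50·28 + 25.72·862 + 59.03·486 = 52525.22.
Deflator = Nominal/Real × 100 = 66044.20/52525.22 × 100 = 125.738.

125.74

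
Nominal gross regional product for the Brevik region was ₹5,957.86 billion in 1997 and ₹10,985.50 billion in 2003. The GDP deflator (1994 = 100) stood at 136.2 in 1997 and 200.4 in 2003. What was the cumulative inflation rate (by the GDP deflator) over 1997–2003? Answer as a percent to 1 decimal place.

47.1%

Price-level change = 200.4 / 136.2 − 1 = 0.4714.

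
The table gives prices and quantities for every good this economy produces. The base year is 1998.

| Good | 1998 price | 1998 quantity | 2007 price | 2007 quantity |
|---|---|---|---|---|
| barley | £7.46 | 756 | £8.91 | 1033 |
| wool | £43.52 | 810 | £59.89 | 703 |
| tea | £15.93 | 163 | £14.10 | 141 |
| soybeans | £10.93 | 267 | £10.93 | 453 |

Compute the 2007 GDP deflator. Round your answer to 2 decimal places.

128.02

Nominal GDP 2007 = 8.91·1033 + 59.89·703 + 14.10·141 + 10.93·453 = 58246.09.
Real GDP 2007 (at 1998 prices) = 7.46·1033 + 43.52·703 + 15.93·141 + 10.93·453 = 45498.16.
Deflator = Nominal/Real × 100 = 58246.09/45498.16 × 100 = 128.019.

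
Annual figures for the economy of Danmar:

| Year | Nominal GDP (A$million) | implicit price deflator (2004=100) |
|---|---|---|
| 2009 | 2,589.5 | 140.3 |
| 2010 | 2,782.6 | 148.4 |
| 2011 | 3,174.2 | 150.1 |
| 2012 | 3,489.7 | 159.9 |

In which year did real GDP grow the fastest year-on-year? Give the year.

2011

2010: real = 2782.6/1.484 = 1875.07; growth vs 2009 (1845.69) = 1.59%.
2011: real = 3174.2/1.501 = 2114.72; growth vs 2010 (1875.07) = 12.78%.
2012: real = 3489.7/1.599 = 2182.43; growth vs 2011 (2114.72) = 3.20%.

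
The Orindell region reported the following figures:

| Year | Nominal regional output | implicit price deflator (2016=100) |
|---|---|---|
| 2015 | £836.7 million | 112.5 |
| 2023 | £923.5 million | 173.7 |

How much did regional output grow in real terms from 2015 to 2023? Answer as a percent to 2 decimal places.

Real regional output 2015 = 836.7 / 1.125 = 743.73.
Real regional output 2023 = 923.5 / 1.737 = 531.66.
Real growth = 531.66 / 743.73 − 1 = -0.2851.

-28.51%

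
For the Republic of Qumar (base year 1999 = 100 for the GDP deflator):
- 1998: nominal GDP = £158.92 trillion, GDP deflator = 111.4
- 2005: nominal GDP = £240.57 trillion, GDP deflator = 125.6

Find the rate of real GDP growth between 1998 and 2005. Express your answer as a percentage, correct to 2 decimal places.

Deflate each year: 1998 → 158.92/1.114 = 142.66; 2005 → 240.57/1.256 = 191.54.
So real GDP changed by 191.54/142.66 − 1 = 0.3426, i.e. 34.26%.

34.26%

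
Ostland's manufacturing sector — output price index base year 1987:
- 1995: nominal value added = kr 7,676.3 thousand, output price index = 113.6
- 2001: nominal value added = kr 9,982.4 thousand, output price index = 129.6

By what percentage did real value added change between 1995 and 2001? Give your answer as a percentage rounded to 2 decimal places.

13.99%

Real value added 1995 = 7676.3 / 1.136 = 6757.31.
Real value added 2001 = 9982.4 / 1.296 = 7702.47.
Real growth = 7702.47 / 6757.31 − 1 = 0.1399.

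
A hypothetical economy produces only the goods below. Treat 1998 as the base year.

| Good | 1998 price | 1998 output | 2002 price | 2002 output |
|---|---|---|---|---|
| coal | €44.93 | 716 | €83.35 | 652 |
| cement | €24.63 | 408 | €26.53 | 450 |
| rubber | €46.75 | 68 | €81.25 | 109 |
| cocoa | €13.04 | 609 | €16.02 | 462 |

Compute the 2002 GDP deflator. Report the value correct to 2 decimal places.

160.28

Nominal GDP 2002 = 83.35·652 + 26.53·450 + 81.25·109 + 16.02·462 = 82540.19.
Real GDP 2002 (at 1998 prices) = 44.93·652 + 24.63·450 + 46.75·109 + 13.04·462 = 51498.09.
Deflator = Nominal/Real × 100 = 82540.19/51498.09 × 100 = 160.278.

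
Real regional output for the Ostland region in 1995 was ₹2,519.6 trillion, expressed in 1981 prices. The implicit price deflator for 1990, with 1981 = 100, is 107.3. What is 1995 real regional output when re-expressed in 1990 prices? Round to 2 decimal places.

₹2,703.53 trillion

Real regional output in 1990 prices = Real regional output in 1981 prices × (P_1990/P_1981) = 2519.6 × 1.073 = 2703.53.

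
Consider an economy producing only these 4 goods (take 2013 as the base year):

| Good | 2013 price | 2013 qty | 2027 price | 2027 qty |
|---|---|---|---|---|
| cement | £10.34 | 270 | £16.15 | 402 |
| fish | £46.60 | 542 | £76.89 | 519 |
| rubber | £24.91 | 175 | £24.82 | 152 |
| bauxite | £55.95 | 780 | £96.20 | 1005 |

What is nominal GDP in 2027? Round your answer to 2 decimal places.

Nominal GDP 2027 = Σ (p_2027 × q_2027) = 16.15·402 + 76.89·519 + 24.82·152 + 96.20·1005 = 146851.85.

£146851.85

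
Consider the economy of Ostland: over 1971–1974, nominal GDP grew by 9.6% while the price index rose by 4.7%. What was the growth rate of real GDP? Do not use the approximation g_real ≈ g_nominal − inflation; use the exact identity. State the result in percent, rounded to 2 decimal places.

4.68%

(1 + g_nom) = (1 + g_real)(1 + π), so g_real = 1.0960 / 1.0470 − 1 = 0.04680.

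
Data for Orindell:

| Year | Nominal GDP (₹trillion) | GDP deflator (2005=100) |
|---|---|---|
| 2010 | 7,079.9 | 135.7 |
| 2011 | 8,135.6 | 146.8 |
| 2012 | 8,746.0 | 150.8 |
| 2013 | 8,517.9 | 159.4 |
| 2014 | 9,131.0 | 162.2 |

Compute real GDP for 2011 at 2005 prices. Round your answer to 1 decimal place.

₹5,542.0 trillion

Real GDP 2011 = 8135.6 / 1.468 = 5541.96.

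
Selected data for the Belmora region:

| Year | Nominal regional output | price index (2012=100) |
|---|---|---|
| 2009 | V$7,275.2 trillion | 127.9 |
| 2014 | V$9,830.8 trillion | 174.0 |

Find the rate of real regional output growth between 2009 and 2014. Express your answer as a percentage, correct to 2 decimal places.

-0.67%

Real regional output 2009 = 7275.2 / 1.279 = 5688.19.
Real regional output 2014 = 9830.8 / 1.740 = 5649.89.
Real growth = 5649.89 / 5688.19 − 1 = -0.0067.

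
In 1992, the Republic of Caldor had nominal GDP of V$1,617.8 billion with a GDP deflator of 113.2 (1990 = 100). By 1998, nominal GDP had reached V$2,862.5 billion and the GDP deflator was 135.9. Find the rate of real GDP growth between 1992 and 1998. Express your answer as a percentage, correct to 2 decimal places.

47.38%

Real GDP 1992 = 1617.8 / 1.132 = 1429.15.
Real GDP 1998 = 2862.5 / 1.359 = 2106.33.
Real growth = 2106.33 / 1429.15 − 1 = 0.4738.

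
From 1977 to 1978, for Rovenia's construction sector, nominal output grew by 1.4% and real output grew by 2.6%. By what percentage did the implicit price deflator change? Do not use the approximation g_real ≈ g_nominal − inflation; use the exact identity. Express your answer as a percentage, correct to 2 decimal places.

-1.17%

(1 + g_nom) = (1 + g_real)(1 + π), so π = 1.0140 / 1.0260 − 1 = -0.01170.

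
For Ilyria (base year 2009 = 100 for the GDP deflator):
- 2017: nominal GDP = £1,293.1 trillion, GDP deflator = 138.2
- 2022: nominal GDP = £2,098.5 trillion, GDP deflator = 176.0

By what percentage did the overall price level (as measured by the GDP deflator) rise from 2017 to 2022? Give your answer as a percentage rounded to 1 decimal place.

Price-level change = 176.0 / 138.2 − 1 = 0.2735.

27.4%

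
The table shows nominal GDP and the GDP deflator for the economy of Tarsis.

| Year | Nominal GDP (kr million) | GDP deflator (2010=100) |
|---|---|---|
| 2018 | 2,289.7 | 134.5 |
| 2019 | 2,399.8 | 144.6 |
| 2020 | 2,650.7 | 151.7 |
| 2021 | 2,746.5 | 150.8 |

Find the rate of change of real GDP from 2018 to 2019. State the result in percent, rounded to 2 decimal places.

Real GDP 2018 = 2289.7/1.345 = 1702.38.
Real GDP 2019 = 2399.8/1.446 = 1659.61.
Change = 1659.61/1702.38 − 1 = -0.0251.

-2.51%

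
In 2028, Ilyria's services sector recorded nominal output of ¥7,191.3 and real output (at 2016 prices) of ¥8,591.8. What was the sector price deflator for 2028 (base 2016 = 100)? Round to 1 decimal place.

83.7

sector price deflator = (Nominal / Real) × 100 = 7191.3 / 8591.8 × 100 = 83.70.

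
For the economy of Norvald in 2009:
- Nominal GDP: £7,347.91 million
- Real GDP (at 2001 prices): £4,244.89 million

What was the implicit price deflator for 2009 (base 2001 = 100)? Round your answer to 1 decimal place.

173.1

implicit price deflator = (Nominal / Real) × 100 = 7347.91 / 4244.89 × 100 = 173.10.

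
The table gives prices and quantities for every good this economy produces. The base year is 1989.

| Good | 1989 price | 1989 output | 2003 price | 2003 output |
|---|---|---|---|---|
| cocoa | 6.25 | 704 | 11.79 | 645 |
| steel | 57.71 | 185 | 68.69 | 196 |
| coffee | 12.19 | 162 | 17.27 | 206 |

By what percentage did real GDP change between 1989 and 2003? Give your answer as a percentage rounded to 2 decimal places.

Real GDP 1989 = Nominal GDP 1989 = 6.25·704 + 57.71·185 + 12.19·162 = 17051.13.
Real GDP 2003 (at 1989 prices) = 6.25·645 + 57.71·196 + 12.19·206 = 17853.55.
Real growth = 17853.55/17051.13 − 1 = 0.0471.

4.71%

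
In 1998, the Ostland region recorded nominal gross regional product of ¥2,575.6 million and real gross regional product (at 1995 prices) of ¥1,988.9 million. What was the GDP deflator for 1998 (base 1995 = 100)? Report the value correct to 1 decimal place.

GDP deflator = (Nominal / Real) × 100 = 2575.6 / 1988.9 × 100 = 129.50.

129.5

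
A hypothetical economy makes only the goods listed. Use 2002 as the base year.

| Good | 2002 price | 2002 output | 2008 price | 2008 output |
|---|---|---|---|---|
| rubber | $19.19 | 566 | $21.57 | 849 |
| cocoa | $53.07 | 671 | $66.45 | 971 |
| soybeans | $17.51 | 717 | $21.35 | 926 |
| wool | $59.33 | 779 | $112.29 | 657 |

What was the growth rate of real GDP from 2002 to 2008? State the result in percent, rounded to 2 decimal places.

16.89%

Real GDP 2002 = Nominal GDP 2002 = 19.19·566 + 53.07·671 + 17.51·717 + 59.33·779 = 105244.25.
Real GDP 2008 (at 2002 prices) = 19.19·849 + 53.07·971 + 17.51·926 + 59.33·657 = 123017.35.
Real growth = 123017.35/105244.25 − 1 = 0.1689.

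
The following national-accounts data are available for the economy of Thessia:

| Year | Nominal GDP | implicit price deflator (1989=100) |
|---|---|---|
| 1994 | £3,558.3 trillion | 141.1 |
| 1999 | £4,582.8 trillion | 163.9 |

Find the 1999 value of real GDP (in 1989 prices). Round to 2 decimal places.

£2,796.10 trillion

Real GDP = Nominal / (implicit price deflator/100) = 4582.8 / 1.639 = 2796.10.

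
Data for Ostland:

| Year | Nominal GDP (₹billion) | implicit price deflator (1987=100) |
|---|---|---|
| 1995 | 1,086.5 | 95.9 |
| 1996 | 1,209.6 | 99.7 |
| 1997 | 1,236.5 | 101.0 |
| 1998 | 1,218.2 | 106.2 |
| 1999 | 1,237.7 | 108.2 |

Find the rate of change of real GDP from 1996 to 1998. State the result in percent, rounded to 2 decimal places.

-5.45%

Real GDP 1996 = 1209.6/0.997 = 1213.24.
Real GDP 1998 = 1218.2/1.062 = 1147.08.
Change = 1147.08/1213.24 − 1 = -0.0545.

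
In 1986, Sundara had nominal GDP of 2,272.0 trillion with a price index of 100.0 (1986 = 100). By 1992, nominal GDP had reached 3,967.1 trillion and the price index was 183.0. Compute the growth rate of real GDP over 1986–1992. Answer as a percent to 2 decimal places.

Real GDP 1986 = 2272.0 / 1.000 = 2272.00.
Real GDP 1992 = 3967.1 / 1.830 = 2167.81.
Real growth = 2167.81 / 2272.00 − 1 = -0.0459.

-4.59%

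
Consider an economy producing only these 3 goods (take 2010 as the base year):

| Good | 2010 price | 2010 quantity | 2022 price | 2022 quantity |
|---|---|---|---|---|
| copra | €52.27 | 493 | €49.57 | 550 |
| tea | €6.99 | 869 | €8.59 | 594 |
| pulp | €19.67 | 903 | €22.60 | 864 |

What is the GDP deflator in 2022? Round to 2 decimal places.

104.00

Nominal GDP 2022 = 49.57·550 + 8.59·594 + 22.60·864 = 51892.36.
Real GDP 2022 (at 2010 prices) = 52.27·550 + 6.99·594 + 19.67·864 = 49895.44.
Deflator = Nominal/Real × 100 = 51892.36/49895.44 × 100 = 104.002.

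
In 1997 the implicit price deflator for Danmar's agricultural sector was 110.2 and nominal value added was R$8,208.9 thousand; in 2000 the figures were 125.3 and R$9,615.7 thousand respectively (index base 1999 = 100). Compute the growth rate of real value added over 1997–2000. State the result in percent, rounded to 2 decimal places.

Real value added 1997 = 8208.9 / 1.102 = 7449.09.
Real value added 2000 = 9615.7 / 1.253 = 7674.14.
Real growth = 7674.14 / 7449.09 − 1 = 0.0302.

3.02%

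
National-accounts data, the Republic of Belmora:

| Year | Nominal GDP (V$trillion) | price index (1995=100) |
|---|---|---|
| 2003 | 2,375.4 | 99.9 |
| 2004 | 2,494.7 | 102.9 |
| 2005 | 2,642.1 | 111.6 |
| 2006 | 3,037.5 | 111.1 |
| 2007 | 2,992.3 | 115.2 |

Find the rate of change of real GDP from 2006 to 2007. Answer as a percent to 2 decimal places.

-4.99%

Real GDP 2006 = 3037.5/1.111 = 2734.02.
Real GDP 2007 = 2992.3/1.152 = 2597.48.
Change = 2597.48/2734.02 − 1 = -0.0499.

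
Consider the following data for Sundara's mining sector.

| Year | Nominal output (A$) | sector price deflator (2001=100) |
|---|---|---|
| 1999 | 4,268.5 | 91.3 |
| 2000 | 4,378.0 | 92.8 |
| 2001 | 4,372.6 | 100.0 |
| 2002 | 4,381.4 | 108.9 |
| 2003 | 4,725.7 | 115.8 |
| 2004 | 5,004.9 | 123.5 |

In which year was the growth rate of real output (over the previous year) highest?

2000: real = 4378.0/0.928 = 4717.67; growth vs 1999 (4675.25) = 0.91%.
2001: real = 4372.6/1.000 = 4372.60; growth vs 2000 (4717.67) = -7.31%.
2002: real = 4381.4/1.089 = 4023.32; growth vs 2001 (4372.60) = -7.99%.
2003: real = 4725.7/1.158 = 4080.92; growth vs 2002 (4023.32) = 1.43%.
2004: real = 5004.9/1.235 = 4052.55; growth vs 2003 (4080.92) = -0.70%.

2003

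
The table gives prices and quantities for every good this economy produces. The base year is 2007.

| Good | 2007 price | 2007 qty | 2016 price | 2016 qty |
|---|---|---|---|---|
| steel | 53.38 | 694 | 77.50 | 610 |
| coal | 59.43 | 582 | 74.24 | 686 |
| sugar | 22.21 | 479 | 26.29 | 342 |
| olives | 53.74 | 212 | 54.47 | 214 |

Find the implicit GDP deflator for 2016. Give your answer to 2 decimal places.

Nominal GDP 2016 = 77.50·610 + 74.24·686 + 26.29·342 + 54.47·214 = 118851.40.
Real GDP 2016 (at 2007 prices) = 53.38·610 + 59.43·686 + 22.21·342 + 53.74·214 = 92426.96.
Deflator = Nominal/Real × 100 = 118851.40/92426.96 × 100 = 128.590.

128.59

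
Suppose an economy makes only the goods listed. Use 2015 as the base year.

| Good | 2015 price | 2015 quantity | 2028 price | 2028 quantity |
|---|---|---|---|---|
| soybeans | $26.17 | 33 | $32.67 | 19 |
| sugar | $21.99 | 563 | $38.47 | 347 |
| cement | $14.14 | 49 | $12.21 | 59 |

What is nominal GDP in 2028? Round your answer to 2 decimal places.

Nominal GDP 2028 = Σ (p_2028 × q_2028) = 32.67·19 + 38.47·347 + 12.21·59 = 14690.21.

$14690.21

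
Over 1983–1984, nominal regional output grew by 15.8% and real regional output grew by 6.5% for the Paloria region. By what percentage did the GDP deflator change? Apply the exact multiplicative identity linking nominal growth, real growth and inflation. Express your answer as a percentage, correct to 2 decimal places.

8.73%

(1 + g_nom) = (1 + g_real)(1 + π), so π = 1.1580 / 1.0650 − 1 = 0.08732.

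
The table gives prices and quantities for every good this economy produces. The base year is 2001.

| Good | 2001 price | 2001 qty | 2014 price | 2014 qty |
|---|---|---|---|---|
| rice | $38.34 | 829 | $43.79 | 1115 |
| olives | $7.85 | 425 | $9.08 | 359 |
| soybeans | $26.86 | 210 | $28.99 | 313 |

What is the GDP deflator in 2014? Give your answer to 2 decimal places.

Nominal GDP 2014 = 43.79·1115 + 9.08·359 + 28.99·313 = 61159.44.
Real GDP 2014 (at 2001 prices) = 38.34·1115 + 7.85·359 + 26.86·313 = 53974.43.
Deflator = Nominal/Real × 100 = 61159.44/53974.43 × 100 = 113.312.

113.31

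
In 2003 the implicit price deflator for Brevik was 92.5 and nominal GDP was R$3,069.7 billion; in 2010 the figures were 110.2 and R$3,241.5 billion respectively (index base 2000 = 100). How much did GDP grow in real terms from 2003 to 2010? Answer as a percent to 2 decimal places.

-11.36%

Real GDP 2003 = 3069.7 / 0.925 = 3318.59.
Real GDP 2010 = 3241.5 / 1.102 = 2941.47.
Real growth = 2941.47 / 3318.59 − 1 = -0.1136.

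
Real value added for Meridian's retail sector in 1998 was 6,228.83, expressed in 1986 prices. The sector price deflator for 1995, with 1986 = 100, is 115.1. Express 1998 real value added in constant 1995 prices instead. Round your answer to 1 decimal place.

Real value added in 1995 prices = Real value added in 1986 prices × (P_1995/P_1986) = 6228.83 × 1.151 = 7169.38.

7,169.4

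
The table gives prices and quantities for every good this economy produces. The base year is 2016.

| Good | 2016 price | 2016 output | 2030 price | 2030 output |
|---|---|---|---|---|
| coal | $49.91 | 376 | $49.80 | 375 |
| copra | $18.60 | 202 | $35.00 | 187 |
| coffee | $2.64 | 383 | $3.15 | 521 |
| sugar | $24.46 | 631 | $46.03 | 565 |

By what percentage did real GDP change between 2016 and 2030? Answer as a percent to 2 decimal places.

Real GDP 2016 = Nominal GDP 2016 = 49.91·376 + 18.60·202 + 2.64·383 + 24.46·631 = 38968.74.
Real GDP 2030 (at 2016 prices) = 49.91·375 + 18.60·187 + 2.64·521 + 24.46·565 = 37389.79.
Real growth = 37389.79/38968.74 − 1 = -0.0405.

-4.05%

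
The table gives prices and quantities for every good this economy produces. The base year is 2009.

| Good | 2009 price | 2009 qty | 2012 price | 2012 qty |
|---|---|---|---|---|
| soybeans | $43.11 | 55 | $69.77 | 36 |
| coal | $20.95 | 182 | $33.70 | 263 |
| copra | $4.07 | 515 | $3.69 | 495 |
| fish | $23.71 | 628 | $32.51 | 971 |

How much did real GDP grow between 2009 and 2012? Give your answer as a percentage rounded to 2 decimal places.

38.54%

Real GDP 2009 = Nominal GDP 2009 = 43.11·55 + 20.95·182 + 4.07·515 + 23.71·628 = 23169.88.
Real GDP 2012 (at 2009 prices) = 43.11·36 + 20.95·263 + 4.07·495 + 23.71·971 = 32098.87.
Real growth = 32098.87/23169.88 − 1 = 0.3854.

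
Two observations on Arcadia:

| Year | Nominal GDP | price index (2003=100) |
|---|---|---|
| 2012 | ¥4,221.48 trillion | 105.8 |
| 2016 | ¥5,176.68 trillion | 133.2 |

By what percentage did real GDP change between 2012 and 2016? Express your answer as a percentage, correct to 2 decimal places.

Deflate each year: 2012 → 4221.48/1.058 = 3990.06; 2016 → 5176.68/1.332 = 3886.40.
So real GDP changed by 3886.40/3990.06 − 1 = -0.0260, i.e. -2.60%.

-2.60%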